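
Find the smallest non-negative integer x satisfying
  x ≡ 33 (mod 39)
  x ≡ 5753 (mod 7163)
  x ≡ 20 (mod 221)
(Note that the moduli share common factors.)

Combine the congruences pairwise.
gcd(39, 7163) = 13 and 13 | (5753 − 33), so the pair is consistent; merging gives x ≡ 20079 (mod 21489), where 21489 = lcm(39, 7163).
gcd(21489, 221) = 13 and 13 | (20 − 20079), so the pair is consistent; merging gives x ≡ 41568 (mod 365313), where 365313 = lcm(21489, 221).
The solution is unique modulo lcm(39, 7163, 221) = 365313.

41568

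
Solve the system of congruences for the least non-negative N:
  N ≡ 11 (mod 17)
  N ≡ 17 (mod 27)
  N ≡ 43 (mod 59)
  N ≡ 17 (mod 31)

The moduli are pairwise coprime; M = 17·27·59·31 = 839511.
M/17 = 49383; 49383 ≡ 15 (mod 17); 15·8 ≡ 1, so inverse 8.
M/27 = 31093; 31093 ≡ 16 (mod 27); 16·22 ≡ 1, so inverse 22.
M/59 = 14229; 14229 ≡ 10 (mod 59); 10·6 ≡ 1, so inverse 6.
M/31 = 27081; 27081 ≡ 18 (mod 31); 18·19 ≡ 1, so inverse 19.
N ≡ 11·49383·8 + 17·31093·22 + 43·14229·6 + 17·27081·19 = 28392731.
28392731 mod 839511 = 688868.

688868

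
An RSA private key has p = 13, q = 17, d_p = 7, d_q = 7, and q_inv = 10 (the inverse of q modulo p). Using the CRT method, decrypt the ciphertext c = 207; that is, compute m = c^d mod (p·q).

m₁ = c^(d_p) mod p: c ≡ 12 (mod 13), and 12^7 mod 13 = 12.
m₂ = c^(d_q) mod q: c ≡ 3 (mod 17), and 3^7 mod 17 = 11.
h = q_inv·(m₁ − m₂) mod p = 10·(12 − 11) mod 13 = 10.
m = m₂ + h·q = 11 + 10·17 = 181.

181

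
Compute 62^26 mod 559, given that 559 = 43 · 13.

529

Mod 43: 62 ≡ 19; 19^26 ≡ 13 (mod 43).
Mod 13: 62 ≡ 10; by Fermat, exponent reduces to 26 mod 12 = 2; 10^2 ≡ 9 (mod 13).
Combine by CRT: x ≡ 13 (mod 43), x ≡ 9 (mod 13) ⇒ x ≡ 529 (mod 559).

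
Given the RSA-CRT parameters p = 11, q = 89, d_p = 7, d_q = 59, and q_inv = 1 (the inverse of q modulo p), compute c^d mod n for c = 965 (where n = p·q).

m₁ = c^(d_p) mod p: c ≡ 8 (mod 11), and 8^7 mod 11 = 2.
m₂ = c^(d_q) mod q: c ≡ 75 (mod 89), and 75^59 mod 89 = 62.
h = q_inv·(m₁ − m₂) mod p = 1·(2 − 62) mod 11 = 6.
m = m₂ + h·q = 62 + 6·89 = 596.

596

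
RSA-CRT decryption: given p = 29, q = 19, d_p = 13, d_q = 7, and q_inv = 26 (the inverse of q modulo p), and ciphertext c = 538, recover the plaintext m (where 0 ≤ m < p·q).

m₁ = c^(d_p) mod p: c ≡ 16 (mod 29), and 16^13 mod 29 = 20.
m₂ = c^(d_q) mod q: c ≡ 6 (mod 19), and 6^7 mod 19 = 9.
h = q_inv·(m₁ − m₂) mod p = 26·(20 − 9) mod 29 = 25.
m = m₂ + h·q = 9 + 25·19 = 484.

484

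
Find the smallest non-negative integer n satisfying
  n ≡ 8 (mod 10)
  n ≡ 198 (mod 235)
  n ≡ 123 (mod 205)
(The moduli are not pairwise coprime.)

gcd(10, 235) = 5 and 5 | (198 − 8), so the pair is consistent; merging gives n ≡ 198 (mod 470), where 470 = lcm(10, 235).
gcd(470, 205) = 5 and 5 | (123 − 198), so the pair is consistent; merging gives n ≡ 4428 (mod 19270), where 19270 = lcm(470, 205).
The solution is unique modulo lcm(10, 235, 205) = 19270.

4428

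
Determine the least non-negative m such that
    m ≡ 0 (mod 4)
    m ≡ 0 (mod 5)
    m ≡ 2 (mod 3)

From m ≡ 0 (mod 4) write m = 0 + 4t. Substituting into m ≡ 0 (mod 5) gives 4t ≡ 0 (mod 5), and since 4⁻¹ ≡ 4 (mod 5), t ≡ 0. Hence m ≡ 0 + 4·0 = 0 (mod 20).
From m ≡ 0 (mod 20) write m = 0 + 20t. Substituting into m ≡ 2 (mod 3) gives 20t ≡ 2 (mod 3), and since 2⁻¹ ≡ 2 (mod 3), t ≡ 1. Hence m ≡ 0 + 20·1 = 20 (mod 60).

20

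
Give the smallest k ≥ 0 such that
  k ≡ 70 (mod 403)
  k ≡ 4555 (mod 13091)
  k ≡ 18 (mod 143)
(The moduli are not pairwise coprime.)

Combine the congruences pairwise.
gcd(403, 13091) = 13 and 13 | (4555 − 70), so the pair is consistent; merging gives k ≡ 109283 (mod 405821), where 405821 = lcm(403, 13091).
gcd(405821, 143) = 13 and 13 | (18 − 109283), so the pair is consistent; merging gives k ≡ 515104 (mod 4464031), where 4464031 = lcm(405821, 143).
The solution is unique modulo lcm(403, 13091, 143) = 4464031.

515104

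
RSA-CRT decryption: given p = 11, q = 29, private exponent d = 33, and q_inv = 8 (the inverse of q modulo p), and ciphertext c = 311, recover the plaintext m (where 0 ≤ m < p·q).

60

d_p = d mod (p−1) = 33 mod 10 = 3; d_q = d mod (q−1) = 5.
m₁ = c^(d_p) mod p: c ≡ 3 (mod 11), and 3^3 mod 11 = 5.
m₂ = c^(d_q) mod q: c ≡ 21 (mod 29), and 21^5 mod 29 = 2.
h = q_inv·(m₁ − m₂) mod p = 8·(5 − 2) mod 11 = 2.
m = m₂ + h·q = 2 + 2·29 = 60.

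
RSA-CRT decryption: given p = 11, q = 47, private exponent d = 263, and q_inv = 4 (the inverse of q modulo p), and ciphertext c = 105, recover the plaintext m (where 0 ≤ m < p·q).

d_p = d mod (p−1) = 263 mod 10 = 3; d_q = d mod (q−1) = 33.
m₁ = c^(d_p) mod p: c ≡ 6 (mod 11), and 6^3 mod 11 = 7.
m₂ = c^(d_q) mod q: c ≡ 11 (mod 47), and 11^33 mod 47 = 5.
h = q_inv·(m₁ − m₂) mod p = 4·(7 − 5) mod 11 = 8.
m = m₂ + h·q = 5 + 8·47 = 381.

381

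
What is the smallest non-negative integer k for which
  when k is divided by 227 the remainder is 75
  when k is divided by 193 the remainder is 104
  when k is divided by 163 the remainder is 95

The moduli are pairwise coprime; N = 227·193·163 = 7141193.
N/227 = 31459; 31459 ≡ 133 (mod 227); 133·99 ≡ 1, so inverse 99.
N/193 = 37001; 37001 ≡ 138 (mod 193); 138·7 ≡ 1, so inverse 7.
N/163 = 43811; 43811 ≡ 127 (mod 163); 127·86 ≡ 1, so inverse 86.
k ≡ 75·31459·99 + 104·37001·7 + 95·43811·86 = 618455673.
618455673 mod 7141193 = 4313075.

4313075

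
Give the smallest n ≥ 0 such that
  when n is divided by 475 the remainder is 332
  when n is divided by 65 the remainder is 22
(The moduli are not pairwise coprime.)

Combine the congruences pairwise.
gcd(475, 65) = 5 and 5 | (22 − 332), so the pair is consistent; merging gives n ≡ 2232 (mod 6175), where 6175 = lcm(475, 65).
The solution is unique modulo lcm(475, 65) = 6175.

2232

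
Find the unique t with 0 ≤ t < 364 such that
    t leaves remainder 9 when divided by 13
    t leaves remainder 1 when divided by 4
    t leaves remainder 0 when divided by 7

Combine the congruences pairwise.
From t ≡ 9 (mod 13) write t = 9 + 13s. Substituting into t ≡ 1 (mod 4) gives 13s ≡ 0 (mod 4), and since 1⁻¹ ≡ 1 (mod 4), s ≡ 0. Hence t ≡ 9 + 13·0 = 9 (mod 52).
From t ≡ 9 (mod 52) write t = 9 + 52s. Substituting into t ≡ 0 (mod 7) gives 52s ≡ 5 (mod 7), and since 3⁻¹ ≡ 5 (mod 7), s ≡ 4. Hence t ≡ 9 + 52·4 = 217 (mod 364).

217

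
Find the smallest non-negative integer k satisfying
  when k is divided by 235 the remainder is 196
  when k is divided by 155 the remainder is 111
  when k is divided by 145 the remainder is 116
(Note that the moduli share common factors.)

159761

gcd(235, 155) = 5 and 5 | (111 − 196), so the pair is consistent; merging gives k ≡ 6776 (mod 7285), where 7285 = lcm(235, 155).
gcd(7285, 145) = 5 and 5 | (116 − 6776), so the pair is consistent; merging gives k ≡ 159761 (mod 211265), where 211265 = lcm(7285, 145).
The solution is unique modulo lcm(235, 155, 145) = 211265.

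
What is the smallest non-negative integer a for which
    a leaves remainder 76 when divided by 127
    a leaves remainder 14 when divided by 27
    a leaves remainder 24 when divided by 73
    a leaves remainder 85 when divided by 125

Combine the congruences pairwise.
From a ≡ 76 (mod 127) write a = 76 + 127t. Substituting into a ≡ 14 (mod 27) gives 127t ≡ 19 (mod 27), and since 19⁻¹ ≡ 10 (mod 27), t ≡ 1. Hence a ≡ 76 + 127·1 = 203 (mod 3429).
From a ≡ 203 (mod 3429) write a = 203 + 3429t. Substituting into a ≡ 24 (mod 73) gives 3429t ≡ 40 (mod 73), and since 71⁻¹ ≡ 36 (mod 73), t ≡ 53. Hence a ≡ 203 + 3429·53 = 181940 (mod 250317).
From a ≡ 181940 (mod 250317) write a = 181940 + 250317t. Substituting into a ≡ 85 (mod 125) gives 250317t ≡ 20 (mod 125), and since 67⁻¹ ≡ 28 (mod 125), t ≡ 60. Hence a ≡ 181940 + 250317·60 = 15200960 (mod 31289625).

15200960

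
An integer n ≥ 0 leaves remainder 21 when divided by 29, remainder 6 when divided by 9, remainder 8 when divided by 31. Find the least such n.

5154

From n ≡ 21 (mod 29) write n = 21 + 29t. Substituting into n ≡ 6 (mod 9) gives 29t ≡ 3 (mod 9), and since 2⁻¹ ≡ 5 (mod 9), t ≡ 6. Hence n ≡ 21 + 29·6 = 195 (mod 261).
From n ≡ 195 (mod 261) write n = 195 + 261t. Substituting into n ≡ 8 (mod 31) gives 261t ≡ 30 (mod 31), and since 13⁻¹ ≡ 12 (mod 31), t ≡ 19. Hence n ≡ 195 + 261·19 = 5154 (mod 8091).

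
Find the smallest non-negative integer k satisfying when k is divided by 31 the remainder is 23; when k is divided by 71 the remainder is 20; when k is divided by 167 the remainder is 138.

133571

From k ≡ 23 (mod 31) write k = 23 + 31t. Substituting into k ≡ 20 (mod 71) gives 31t ≡ 68 (mod 71), and since 31⁻¹ ≡ 55 (mod 71), t ≡ 48. Hence k ≡ 23 + 31·48 = 1511 (mod 2201).
From k ≡ 1511 (mod 2201) write k = 1511 + 2201t. Substituting into k ≡ 138 (mod 167) gives 2201t ≡ 130 (mod 167), and since 30⁻¹ ≡ 39 (mod 167), t ≡ 60. Hence k ≡ 1511 + 2201·60 = 133571 (mod 367567).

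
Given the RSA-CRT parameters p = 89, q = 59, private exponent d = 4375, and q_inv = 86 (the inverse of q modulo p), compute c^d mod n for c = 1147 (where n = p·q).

d_p = d mod (p−1) = 4375 mod 88 = 63; d_q = d mod (q−1) = 25.
m₁ = c^(d_p) mod p: c ≡ 79 (mod 89), and 79^63 mod 89 = 17.
m₂ = c^(d_q) mod q: c ≡ 26 (mod 59), and 26^25 mod 59 = 45.
h = q_inv·(m₁ − m₂) mod p = 86·(17 − 45) mod 89 = 84.
m = m₂ + h·q = 45 + 84·59 = 5001.

5001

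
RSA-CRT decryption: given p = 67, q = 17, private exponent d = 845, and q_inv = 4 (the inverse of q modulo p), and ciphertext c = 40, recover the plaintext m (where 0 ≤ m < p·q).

1030

d_p = d mod (p−1) = 845 mod 66 = 53; d_q = d mod (q−1) = 13.
m₁ = c^(d_p) mod p: c ≡ 40 (mod 67), and 40^53 mod 67 = 25.
m₂ = c^(d_q) mod q: c ≡ 6 (mod 17), and 6^13 mod 17 = 10.
h = q_inv·(m₁ − m₂) mod p = 4·(25 − 10) mod 67 = 60.
m = m₂ + h·q = 10 + 60·17 = 1030.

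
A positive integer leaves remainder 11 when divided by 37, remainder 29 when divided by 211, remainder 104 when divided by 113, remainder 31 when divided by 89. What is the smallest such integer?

66282514

Combine the congruences pairwise.
From N ≡ 11 (mod 37) write N = 11 + 37t. Substituting into N ≡ 29 (mod 211) gives 37t ≡ 18 (mod 211), and since 37⁻¹ ≡ 154 (mod 211), t ≡ 29. Hence N ≡ 11 + 37·29 = 1084 (mod 7807).
From N ≡ 1084 (mod 7807) write N = 1084 + 7807t. Substituting into N ≡ 104 (mod 113) gives 7807t ≡ 37 (mod 113), and since 10⁻¹ ≡ 34 (mod 113), t ≡ 15. Hence N ≡ 1084 + 7807·15 = 118189 (mod 882191).
From N ≡ 118189 (mod 882191) write N = 118189 + 882191t. Substituting into N ≡ 31 (mod 89) gives 882191t ≡ 34 (mod 89), and since 23⁻¹ ≡ 31 (mod 89), t ≡ 75. Hence N ≡ 118189 + 882191·75 = 66282514 (mod 78514999).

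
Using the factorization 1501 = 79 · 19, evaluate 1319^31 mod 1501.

Mod 79: 1319 ≡ 55; 55^31 ≡ 55 (mod 79).
Mod 19: 1319 ≡ 8; by Fermat, exponent reduces to 31 mod 18 = 13; 8^13 ≡ 8 (mod 19).
Combine by CRT: x ≡ 55 (mod 79), x ≡ 8 (mod 19) ⇒ x ≡ 1319 (mod 1501).

1319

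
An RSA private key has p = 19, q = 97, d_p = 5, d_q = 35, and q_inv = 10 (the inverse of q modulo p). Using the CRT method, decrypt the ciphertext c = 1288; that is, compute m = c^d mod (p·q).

477

m₁ = c^(d_p) mod p: c ≡ 15 (mod 19), and 15^5 mod 19 = 2.
m₂ = c^(d_q) mod q: c ≡ 27 (mod 97), and 27^35 mod 97 = 89.
h = q_inv·(m₁ − m₂) mod p = 10·(2 − 89) mod 19 = 4.
m = m₂ + h·q = 89 + 4·97 = 477.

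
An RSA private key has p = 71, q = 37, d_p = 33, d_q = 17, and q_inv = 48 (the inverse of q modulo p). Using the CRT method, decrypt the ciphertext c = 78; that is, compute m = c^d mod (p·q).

1249

m₁ = c^(d_p) mod p: c ≡ 7 (mod 71), and 7^33 mod 71 = 42.
m₂ = c^(d_q) mod q: c ≡ 4 (mod 37), and 4^17 mod 37 = 28.
h = q_inv·(m₁ − m₂) mod p = 48·(42 − 28) mod 71 = 33.
m = m₂ + h·q = 28 + 33·37 = 1249.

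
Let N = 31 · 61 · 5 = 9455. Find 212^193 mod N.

212

Mod 31: 212 ≡ 26; by Fermat, exponent reduces to 193 mod 30 = 13; 26^13 ≡ 26 (mod 31).
Mod 61: 212 ≡ 29; by Fermat, exponent reduces to 193 mod 60 = 13; 29^13 ≡ 29 (mod 61).
Mod 5: 212 ≡ 2; by Fermat, exponent reduces to 193 mod 4 = 1; 2^1 ≡ 2 (mod 5).
Combine by CRT: x ≡ 26 (mod 31), x ≡ 29 (mod 61), x ≡ 2 (mod 5) ⇒ x ≡ 212 (mod 9455).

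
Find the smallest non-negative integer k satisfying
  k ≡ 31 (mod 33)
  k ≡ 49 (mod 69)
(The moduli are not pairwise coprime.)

394

Combine the congruences pairwise.
gcd(33, 69) = 3 and 3 | (49 − 31), so the pair is consistent; merging gives k ≡ 394 (mod 759), where 759 = lcm(33, 69).
The solution is unique modulo lcm(33, 69) = 759.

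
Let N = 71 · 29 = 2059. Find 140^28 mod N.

Mod 71: 140 ≡ 69; 69^28 ≡ 5 (mod 71).
Mod 29: 140 ≡ 24; since 28 | 28, by Fermat 24^28 ≡ 1 (mod 29).
Combine by CRT: x ≡ 5 (mod 71), x ≡ 1 (mod 29) ⇒ x ≡ 1567 (mod 2059).

1567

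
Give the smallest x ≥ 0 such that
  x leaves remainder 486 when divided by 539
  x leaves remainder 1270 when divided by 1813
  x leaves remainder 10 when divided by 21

gcd(539, 1813) = 49 and 49 | (1270 − 486), so the pair is consistent; merging gives x ≡ 13961 (mod 19943), where 19943 = lcm(539, 1813).
gcd(19943, 21) = 7 and 7 | (10 − 13961), so the pair is consistent; merging gives x ≡ 33904 (mod 59829), where 59829 = lcm(19943, 21).
The solution is unique modulo lcm(539, 1813, 21) = 59829.

33904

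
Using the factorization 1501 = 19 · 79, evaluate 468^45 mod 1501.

Mod 19: 468 ≡ 12; by Fermat, exponent reduces to 45 mod 18 = 9; 12^9 ≡ 18 (mod 19).
Mod 79: 468 ≡ 73; 73^45 ≡ 46 (mod 79).
Combine by CRT: x ≡ 18 (mod 19), x ≡ 46 (mod 79) ⇒ x ≡ 1310 (mod 1501).

1310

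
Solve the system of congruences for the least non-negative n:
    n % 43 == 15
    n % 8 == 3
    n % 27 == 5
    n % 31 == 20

222755

The moduli are pairwise coprime; M = 43·8·27·31 = 287928.
M/43 = 6696; 6696 ≡ 31 (mod 43); 31·25 ≡ 1, so inverse 25.
M/8 = 35991; 35991 ≡ 7 (mod 8); 7·7 ≡ 1, so inverse 7.
M/27 = 10664; 10664 ≡ 26 (mod 27); 26·26 ≡ 1, so inverse 26.
M/31 = 9288; 9288 ≡ 19 (mod 31); 19·18 ≡ 1, so inverse 18.
n ≡ 15·6696·25 + 3·35991·7 + 5·10664·26 + 20·9288·18 = 7996811.
7996811 mod 287928 = 222755.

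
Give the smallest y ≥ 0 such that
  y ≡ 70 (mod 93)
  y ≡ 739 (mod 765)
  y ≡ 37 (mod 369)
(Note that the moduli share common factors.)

670879

Combine the congruences pairwise.
gcd(93, 765) = 3 and 3 | (739 − 70), so the pair is consistent; merging gives y ≡ 6859 (mod 23715), where 23715 = lcm(93, 765).
gcd(23715, 369) = 9 and 9 | (37 − 6859), so the pair is consistent; merging gives y ≡ 670879 (mod 972315), where 972315 = lcm(23715, 369).
The solution is unique modulo lcm(93, 765, 369) = 972315.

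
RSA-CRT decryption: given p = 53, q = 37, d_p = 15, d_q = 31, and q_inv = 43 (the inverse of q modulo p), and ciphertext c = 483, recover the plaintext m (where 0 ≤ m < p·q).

1872

m₁ = c^(d_p) mod p: c ≡ 6 (mod 53), and 6^15 mod 53 = 17.
m₂ = c^(d_q) mod q: c ≡ 2 (mod 37), and 2^31 mod 37 = 22.
h = q_inv·(m₁ − m₂) mod p = 43·(17 − 22) mod 53 = 50.
m = m₂ + h·q = 22 + 50·37 = 1872.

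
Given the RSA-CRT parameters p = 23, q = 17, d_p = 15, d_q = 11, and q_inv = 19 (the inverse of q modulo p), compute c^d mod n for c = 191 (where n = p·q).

336

m₁ = c^(d_p) mod p: c ≡ 7 (mod 23), and 7^15 mod 23 = 14.
m₂ = c^(d_q) mod q: c ≡ 4 (mod 17), and 4^11 mod 17 = 13.
h = q_inv·(m₁ − m₂) mod p = 19·(14 − 13) mod 23 = 19.
m = m₂ + h·q = 13 + 19·17 = 336.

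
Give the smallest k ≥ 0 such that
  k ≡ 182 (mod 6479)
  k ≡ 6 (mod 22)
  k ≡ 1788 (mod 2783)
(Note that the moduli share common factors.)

gcd(6479, 22) = 11 and 11 | (6 − 182), so the pair is consistent; merging gives k ≡ 182 (mod 12958), where 12958 = lcm(6479, 22).
gcd(12958, 2783) = 11 and 11 | (1788 − 182), so the pair is consistent; merging gives k ≡ 1749512 (mod 3278374), where 3278374 = lcm(12958, 2783).
The solution is unique modulo lcm(6479, 22, 2783) = 3278374.

1749512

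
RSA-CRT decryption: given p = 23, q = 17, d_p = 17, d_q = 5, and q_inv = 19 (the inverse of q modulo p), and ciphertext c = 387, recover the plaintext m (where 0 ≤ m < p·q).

251

m₁ = c^(d_p) mod p: c ≡ 19 (mod 23), and 19^17 mod 23 = 21.
m₂ = c^(d_q) mod q: c ≡ 13 (mod 17), and 13^5 mod 17 = 13.
h = q_inv·(m₁ − m₂) mod p = 19·(21 − 13) mod 23 = 14.
m = m₂ + h·q = 13 + 14·17 = 251.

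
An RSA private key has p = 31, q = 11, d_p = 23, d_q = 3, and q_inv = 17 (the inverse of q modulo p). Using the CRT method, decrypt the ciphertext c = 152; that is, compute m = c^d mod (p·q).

m₁ = c^(d_p) mod p: c ≡ 28 (mod 31), and 28^23 mod 31 = 20.
m₂ = c^(d_q) mod q: c ≡ 9 (mod 11), and 9^3 mod 11 = 3.
h = q_inv·(m₁ − m₂) mod p = 17·(20 − 3) mod 31 = 10.
m = m₂ + h·q = 3 + 10·11 = 113.

113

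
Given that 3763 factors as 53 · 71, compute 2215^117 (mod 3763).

372

Mod 53: 2215 ≡ 42; by Fermat, exponent reduces to 117 mod 52 = 13; 42^13 ≡ 1 (mod 53).
Mod 71: 2215 ≡ 14; by Fermat, exponent reduces to 117 mod 70 = 47; 14^47 ≡ 17 (mod 71).
Combine by CRT: x ≡ 1 (mod 53), x ≡ 17 (mod 71) ⇒ x ≡ 372 (mod 3763).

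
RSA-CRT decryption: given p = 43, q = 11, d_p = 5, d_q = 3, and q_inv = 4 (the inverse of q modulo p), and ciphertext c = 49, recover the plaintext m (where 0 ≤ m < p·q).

466

m₁ = c^(d_p) mod p: c ≡ 6 (mod 43), and 6^5 mod 43 = 36.
m₂ = c^(d_q) mod q: c ≡ 5 (mod 11), and 5^3 mod 11 = 4.
h = q_inv·(m₁ − m₂) mod p = 4·(36 − 4) mod 43 = 42.
m = m₂ + h·q = 4 + 42·11 = 466.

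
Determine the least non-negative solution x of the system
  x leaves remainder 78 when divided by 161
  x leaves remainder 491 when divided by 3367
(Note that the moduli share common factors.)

61097

gcd(161, 3367) = 7 and 7 | (491 − 78), so the pair is consistent; merging gives x ≡ 61097 (mod 77441), where 77441 = lcm(161, 3367).
The solution is unique modulo lcm(161, 3367) = 77441.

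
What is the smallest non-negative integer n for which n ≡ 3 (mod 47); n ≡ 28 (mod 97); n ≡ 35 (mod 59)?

175501

From n ≡ 3 (mod 47) write n = 3 + 47t. Substituting into n ≡ 28 (mod 97) gives 47t ≡ 25 (mod 97), and since 47⁻¹ ≡ 64 (mod 97), t ≡ 48. Hence n ≡ 3 + 47·48 = 2259 (mod 4559).
From n ≡ 2259 (mod 4559) write n = 2259 + 4559t. Substituting into n ≡ 35 (mod 59) gives 4559t ≡ 18 (mod 59), and since 16⁻¹ ≡ 48 (mod 59), t ≡ 38. Hence n ≡ 2259 + 4559·38 = 175501 (mod 268981).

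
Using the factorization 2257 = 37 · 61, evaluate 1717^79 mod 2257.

1071

Mod 37: 1717 ≡ 15; by Fermat, exponent reduces to 79 mod 36 = 7; 15^7 ≡ 35 (mod 37).
Mod 61: 1717 ≡ 9; by Fermat, exponent reduces to 79 mod 60 = 19; 9^19 ≡ 34 (mod 61).
Combine by CRT: x ≡ 35 (mod 37), x ≡ 34 (mod 61) ⇒ x ≡ 1071 (mod 2257).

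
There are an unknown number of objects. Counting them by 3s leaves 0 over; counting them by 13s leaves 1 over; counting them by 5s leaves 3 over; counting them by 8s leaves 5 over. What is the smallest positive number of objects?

The moduli are pairwise coprime; M = 3·13·5·8 = 1560.
M/3 = 520; 520 ≡ 1 (mod 3), inverse 1.
M/13 = 120; 120 ≡ 3 (mod 13); 3·9 ≡ 1, so inverse 9.
M/5 = 312; 312 ≡ 2 (mod 5); 2·3 ≡ 1, so inverse 3.
M/8 = 195; 195 ≡ 3 (mod 8); 3·3 ≡ 1, so inverse 3.
N ≡ 0·520·1 + 1·120·9 + 3·312·3 + 5·195·3 = 6813.
6813 mod 1560 = 573.

573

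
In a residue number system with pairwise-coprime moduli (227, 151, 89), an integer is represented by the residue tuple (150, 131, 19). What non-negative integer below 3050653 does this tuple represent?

The moduli are pairwise coprime; N = 227·151·89 = 3050653.
N/227 = 13439; 13439 ≡ 46 (mod 227); 46·153 ≡ 1, so inverse 153.
N/151 = 20203; 20203 ≡ 120 (mod 151); 120·112 ≡ 1, so inverse 112.
N/89 = 34277; 34277 ≡ 12 (mod 89); 12·52 ≡ 1, so inverse 52.
x ≡ 150·13439·153 + 131·20203·112 + 19·34277·52 = 638709142.
638709142 mod 3050653 = 1122665.

1122665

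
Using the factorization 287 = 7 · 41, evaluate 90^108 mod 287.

57

Mod 7: 90 ≡ 6; since 6 | 108, by Fermat 6^108 ≡ 1 (mod 7).
Mod 41: 90 ≡ 8; by Fermat, exponent reduces to 108 mod 40 = 28; 8^28 ≡ 16 (mod 41).
Combine by CRT: x ≡ 1 (mod 7), x ≡ 16 (mod 41) ⇒ x ≡ 57 (mod 287).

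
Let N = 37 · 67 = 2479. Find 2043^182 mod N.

Mod 37: 2043 ≡ 8; by Fermat, exponent reduces to 182 mod 36 = 2; 8^2 ≡ 27 (mod 37).
Mod 67: 2043 ≡ 33; by Fermat, exponent reduces to 182 mod 66 = 50; 33^50 ≡ 10 (mod 67).
Combine by CRT: x ≡ 27 (mod 37), x ≡ 10 (mod 67) ⇒ x ≡ 1618 (mod 2479).

1618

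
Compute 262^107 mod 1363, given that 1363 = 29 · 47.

204

Mod 29: 262 ≡ 1; by Fermat, exponent reduces to 107 mod 28 = 23; 1^23 ≡ 1 (mod 29).
Mod 47: 262 ≡ 27; by Fermat, exponent reduces to 107 mod 46 = 15; 27^15 ≡ 16 (mod 47).
Combine by CRT: x ≡ 1 (mod 29), x ≡ 16 (mod 47) ⇒ x ≡ 204 (mod 1363).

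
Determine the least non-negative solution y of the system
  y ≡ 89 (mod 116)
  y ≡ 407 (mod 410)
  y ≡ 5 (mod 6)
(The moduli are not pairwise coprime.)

gcd(116, 410) = 2 and 2 | (407 − 89), so the pair is consistent; merging gives y ≡ 21317 (mod 23780), where 23780 = lcm(116, 410).
gcd(23780, 6) = 2 and 2 | (5 − 21317), so the pair is consistent; merging gives y ≡ 21317 (mod 71340), where 71340 = lcm(23780, 6).
The solution is unique modulo lcm(116, 410, 6) = 71340.

21317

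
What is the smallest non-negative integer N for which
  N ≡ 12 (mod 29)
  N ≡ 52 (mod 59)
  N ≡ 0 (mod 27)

4536

Combine the congruences pairwise.
From N ≡ 12 (mod 29) write N = 12 + 29t. Substituting into N ≡ 52 (mod 59) gives 29t ≡ 40 (mod 59), and since 29⁻¹ ≡ 57 (mod 59), t ≡ 38. Hence N ≡ 12 + 29·38 = 1114 (mod 1711).
From N ≡ 1114 (mod 1711) write N = 1114 + 1711t. Substituting into N ≡ 0 (mod 27) gives 1711t ≡ 20 (mod 27), and since 10⁻¹ ≡ 19 (mod 27), t ≡ 2. Hence N ≡ 1114 + 1711·2 = 4536 (mod 46197).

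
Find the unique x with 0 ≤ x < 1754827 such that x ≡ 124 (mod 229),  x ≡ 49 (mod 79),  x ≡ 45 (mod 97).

The moduli are pairwise coprime; N = 229·79·97 = 1754827.
N/229 = 7663; 7663 ≡ 106 (mod 229); 106·175 ≡ 1, so inverse 175.
N/79 = 22213; 22213 ≡ 14 (mod 79); 14·17 ≡ 1, so inverse 17.
N/97 = 18091; 18091 ≡ 49 (mod 97); 49·2 ≡ 1, so inverse 2.
x ≡ 124·7663·175 + 49·22213·17 + 45·18091·2 = 186418719.
186418719 mod 1754827 = 407057.

407057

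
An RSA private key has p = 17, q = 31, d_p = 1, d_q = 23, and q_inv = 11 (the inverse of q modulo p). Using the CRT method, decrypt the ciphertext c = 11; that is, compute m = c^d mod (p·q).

198

m₁ = c^(d_p) mod p: c ≡ 11 (mod 17), and 11^1 mod 17 = 11.
m₂ = c^(d_q) mod q: c ≡ 11 (mod 31), and 11^23 mod 31 = 12.
h = q_inv·(m₁ − m₂) mod p = 11·(11 − 12) mod 17 = 6.
m = m₂ + h·q = 12 + 6·31 = 198.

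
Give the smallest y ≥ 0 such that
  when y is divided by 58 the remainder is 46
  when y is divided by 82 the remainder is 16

1902

Combine the congruences pairwise.
gcd(58, 82) = 2 and 2 | (16 − 46), so the pair is consistent; merging gives y ≡ 1902 (mod 2378), where 2378 = lcm(58, 82).
The solution is unique modulo lcm(58, 82) = 2378.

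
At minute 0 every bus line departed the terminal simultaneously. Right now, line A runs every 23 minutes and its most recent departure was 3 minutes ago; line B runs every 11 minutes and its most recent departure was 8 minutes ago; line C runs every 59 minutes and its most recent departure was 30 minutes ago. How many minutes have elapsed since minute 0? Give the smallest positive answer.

8467

From t ≡ 3 (mod 23) write t = 3 + 23s. Substituting into t ≡ 8 (mod 11) gives 23s ≡ 5 (mod 11), and since 1⁻¹ ≡ 1 (mod 11), s ≡ 5. Hence t ≡ 3 + 23·5 = 118 (mod 253).
From t ≡ 118 (mod 253) write t = 118 + 253s. Substituting into t ≡ 30 (mod 59) gives 253s ≡ 30 (mod 59), and since 17⁻¹ ≡ 7 (mod 59), s ≡ 33. Hence t ≡ 118 + 253·33 = 8467 (mod 14927).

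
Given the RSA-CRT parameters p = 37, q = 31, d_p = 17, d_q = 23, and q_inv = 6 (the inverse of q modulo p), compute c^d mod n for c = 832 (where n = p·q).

m₁ = c^(d_p) mod p: c ≡ 18 (mod 37), and 18^17 mod 37 = 2.
m₂ = c^(d_q) mod q: c ≡ 26 (mod 31), and 26^23 mod 31 = 6.
h = q_inv·(m₁ − m₂) mod p = 6·(2 − 6) mod 37 = 13.
m = m₂ + h·q = 6 + 13·31 = 409.

409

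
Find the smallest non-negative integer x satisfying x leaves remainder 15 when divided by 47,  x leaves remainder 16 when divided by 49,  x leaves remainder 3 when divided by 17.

5749

The moduli are pairwise coprime; N = 47·49·17 = 39151.
N/47 = 833; 833 ≡ 34 (mod 47); 34·18 ≡ 1, so inverse 18.
N/49 = 799; 799 ≡ 15 (mod 49); 15·36 ≡ 1, so inverse 36.
N/17 = 2303; 2303 ≡ 8 (mod 17); 8·15 ≡ 1, so inverse 15.
x ≡ 15·833·18 + 16·799·36 + 3·2303·15 = 788769.
788769 mod 39151 = 5749.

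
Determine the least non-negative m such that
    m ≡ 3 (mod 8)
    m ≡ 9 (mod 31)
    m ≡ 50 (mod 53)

5403

From m ≡ 3 (mod 8) write m = 3 + 8t. Substituting into m ≡ 9 (mod 31) gives 8t ≡ 6 (mod 31), and since 8⁻¹ ≡ 4 (mod 31), t ≡ 24. Hence m ≡ 3 + 8·24 = 195 (mod 248).
From m ≡ 195 (mod 248) write m = 195 + 248t. Substituting into m ≡ 50 (mod 53) gives 248t ≡ 14 (mod 53), and since 36⁻¹ ≡ 28 (mod 53), t ≡ 21. Hence m ≡ 195 + 248·21 = 5403 (mod 13144).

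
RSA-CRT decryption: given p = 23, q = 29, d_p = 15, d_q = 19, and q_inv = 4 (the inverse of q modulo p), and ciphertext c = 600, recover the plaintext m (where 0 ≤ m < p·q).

430

m₁ = c^(d_p) mod p: c ≡ 2 (mod 23), and 2^15 mod 23 = 16.
m₂ = c^(d_q) mod q: c ≡ 20 (mod 29), and 20^19 mod 29 = 24.
h = q_inv·(m₁ − m₂) mod p = 4·(16 − 24) mod 23 = 14.
m = m₂ + h·q = 24 + 14·29 = 430.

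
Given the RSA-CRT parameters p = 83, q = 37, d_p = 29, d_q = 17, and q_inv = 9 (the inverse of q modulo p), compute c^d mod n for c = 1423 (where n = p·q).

m₁ = c^(d_p) mod p: c ≡ 12 (mod 83), and 12^29 mod 83 = 33.
m₂ = c^(d_q) mod q: c ≡ 17 (mod 37), and 17^17 mod 37 = 13.
h = q_inv·(m₁ − m₂) mod p = 9·(33 − 13) mod 83 = 14.
m = m₂ + h·q = 13 + 14·37 = 531.

531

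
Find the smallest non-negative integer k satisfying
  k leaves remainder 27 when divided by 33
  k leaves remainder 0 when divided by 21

126

gcd(33, 21) = 3 and 3 | (0 − 27), so the pair is consistent; merging gives k ≡ 126 (mod 231), where 231 = lcm(33, 21).
The solution is unique modulo lcm(33, 21) = 231.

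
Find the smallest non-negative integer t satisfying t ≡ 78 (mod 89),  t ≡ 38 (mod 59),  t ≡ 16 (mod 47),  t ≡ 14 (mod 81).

The moduli are pairwise coprime; N = 89·59·47·81 = 19990557.
N/89 = 224613; 224613 ≡ 66 (mod 89); 66·58 ≡ 1, so inverse 58.
N/59 = 338823; 338823 ≡ 45 (mod 59); 45·21 ≡ 1, so inverse 21.
N/47 = 425331; 425331 ≡ 28 (mod 47); 28·42 ≡ 1, so inverse 42.
N/81 = 246797; 246797 ≡ 71 (mod 81); 71·8 ≡ 1, so inverse 8.
t ≡ 78·224613·58 + 38·338823·21 + 16·425331·42 + 14·246797·8 = 1599993662.
1599993662 mod 19990557 = 749102.

749102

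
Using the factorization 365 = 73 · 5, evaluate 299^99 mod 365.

Mod 73: 299 ≡ 7; by Fermat, exponent reduces to 99 mod 72 = 27; 7^27 ≡ 51 (mod 73).
Mod 5: 299 ≡ 4; by Fermat, exponent reduces to 99 mod 4 = 3; 4^3 ≡ 4 (mod 5).
Combine by CRT: x ≡ 51 (mod 73), x ≡ 4 (mod 5) ⇒ x ≡ 124 (mod 365).

124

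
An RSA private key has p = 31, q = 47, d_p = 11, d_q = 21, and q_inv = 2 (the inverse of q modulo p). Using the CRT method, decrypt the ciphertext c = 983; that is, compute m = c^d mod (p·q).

m₁ = c^(d_p) mod p: c ≡ 22 (mod 31), and 22^11 mod 31 = 17.
m₂ = c^(d_q) mod q: c ≡ 43 (mod 47), and 43^21 mod 47 = 44.
h = q_inv·(m₁ − m₂) mod p = 2·(17 − 44) mod 31 = 8.
m = m₂ + h·q = 44 + 8·47 = 420.

420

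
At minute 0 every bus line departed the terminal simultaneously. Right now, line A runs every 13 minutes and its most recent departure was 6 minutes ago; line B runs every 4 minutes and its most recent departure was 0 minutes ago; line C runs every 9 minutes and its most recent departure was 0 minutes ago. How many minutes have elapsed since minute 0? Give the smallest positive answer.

396

The moduli are pairwise coprime; N = 13·4·9 = 468.
N/13 = 36; 36 ≡ 10 (mod 13); 10·4 ≡ 1, so inverse 4.
N/4 = 117; 117 ≡ 1 (mod 4), inverse 1.
N/9 = 52; 52 ≡ 7 (mod 9); 7·4 ≡ 1, so inverse 4.
t ≡ 6·36·4 + 0·117·1 + 0·52·4 = 864.
864 mod 468 = 396.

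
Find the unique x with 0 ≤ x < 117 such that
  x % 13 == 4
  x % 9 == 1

Combine the congruences pairwise.
From x ≡ 4 (mod 13) write x = 4 + 13t. Substituting into x ≡ 1 (mod 9) gives 13t ≡ 6 (mod 9), and since 4⁻¹ ≡ 7 (mod 9), t ≡ 6. Hence x ≡ 4 + 13·6 = 82 (mod 117).

82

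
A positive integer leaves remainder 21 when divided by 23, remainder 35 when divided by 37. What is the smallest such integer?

849

From t ≡ 21 (mod 23) write t = 21 + 23s. Substituting into t ≡ 35 (mod 37) gives 23s ≡ 14 (mod 37), and since 23⁻¹ ≡ 29 (mod 37), s ≡ 36. Hence t ≡ 21 + 23·36 = 849 (mod 851).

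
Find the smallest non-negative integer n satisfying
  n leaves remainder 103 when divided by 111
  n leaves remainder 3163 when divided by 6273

203899

Combine the congruences pairwise.
gcd(111, 6273) = 3 and 3 | (3163 − 103), so the pair is consistent; merging gives n ≡ 203899 (mod 232101), where 232101 = lcm(111, 6273).
The solution is unique modulo lcm(111, 6273) = 232101.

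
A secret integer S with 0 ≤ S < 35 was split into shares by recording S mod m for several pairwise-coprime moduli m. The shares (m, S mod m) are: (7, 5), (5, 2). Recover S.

From S ≡ 5 (mod 7) write S = 5 + 7t. Substituting into S ≡ 2 (mod 5) gives 7t ≡ 2 (mod 5), and since 2⁻¹ ≡ 3 (mod 5), t ≡ 1. Hence S ≡ 5 + 7·1 = 12 (mod 35).

12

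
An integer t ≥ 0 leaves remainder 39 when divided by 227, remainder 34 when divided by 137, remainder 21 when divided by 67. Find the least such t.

The moduli are pairwise coprime; N = 227·137·67 = 2083633.
N/227 = 9179; 9179 ≡ 99 (mod 227); 99·133 ≡ 1, so inverse 133.
N/137 = 15209; 15209 ≡ 2 (mod 137); 2·69 ≡ 1, so inverse 69.
N/67 = 31099; 31099 ≡ 11 (mod 67); 11·61 ≡ 1, so inverse 61.
t ≡ 39·9179·133 + 34·15209·69 + 21·31099·61 = 123129606.
123129606 mod 2083633 = 195259.

195259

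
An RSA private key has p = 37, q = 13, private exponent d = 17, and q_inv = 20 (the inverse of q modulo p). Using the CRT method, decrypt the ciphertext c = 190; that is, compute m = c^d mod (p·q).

281

d_p = d mod (p−1) = 17 mod 36 = 17; d_q = d mod (q−1) = 5.
m₁ = c^(d_p) mod p: c ≡ 5 (mod 37), and 5^17 mod 37 = 22.
m₂ = c^(d_q) mod q: c ≡ 8 (mod 13), and 8^5 mod 13 = 8.
h = q_inv·(m₁ − m₂) mod p = 20·(22 − 8) mod 37 = 21.
m = m₂ + h·q = 8 + 21·13 = 281.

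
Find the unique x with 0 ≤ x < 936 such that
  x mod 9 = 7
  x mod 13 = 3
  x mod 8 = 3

From x ≡ 7 (mod 9) write x = 7 + 9t. Substituting into x ≡ 3 (mod 13) gives 9t ≡ 9 (mod 13), and since 9⁻¹ ≡ 3 (mod 13), t ≡ 1. Hence x ≡ 7 + 9·1 = 16 (mod 117).
From x ≡ 16 (mod 117) write x = 16 + 117t. Substituting into x ≡ 3 (mod 8) gives 117t ≡ 3 (mod 8), and since 5⁻¹ ≡ 5 (mod 8), t ≡ 7. Hence x ≡ 16 + 117·7 = 835 (mod 936).

835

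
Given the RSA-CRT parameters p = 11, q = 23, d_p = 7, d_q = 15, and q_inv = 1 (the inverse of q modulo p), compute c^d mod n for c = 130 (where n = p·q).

m₁ = c^(d_p) mod p: c ≡ 9 (mod 11), and 9^7 mod 11 = 4.
m₂ = c^(d_q) mod q: c ≡ 15 (mod 23), and 15^15 mod 23 = 21.
h = q_inv·(m₁ − m₂) mod p = 1·(4 − 21) mod 11 = 5.
m = m₂ + h·q = 21 + 5·23 = 136.

136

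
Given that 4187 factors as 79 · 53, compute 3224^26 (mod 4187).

1

Mod 79: 3224 ≡ 64; 64^26 ≡ 1 (mod 79).
Mod 53: 3224 ≡ 44; 44^26 ≡ 1 (mod 53).
Combine by CRT: x ≡ 1 (mod 79), x ≡ 1 (mod 53) ⇒ x ≡ 1 (mod 4187).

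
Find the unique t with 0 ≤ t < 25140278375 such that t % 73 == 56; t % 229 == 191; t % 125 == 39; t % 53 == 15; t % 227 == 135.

From t ≡ 56 (mod 73) write t = 56 + 73s. Substituting into t ≡ 191 (mod 229) gives 73s ≡ 135 (mod 229), and since 73⁻¹ ≡ 160 (mod 229), s ≡ 74. Hence t ≡ 56 + 73·74 = 5458 (mod 16717).
From t ≡ 5458 (mod 16717) write t = 5458 + 16717s. Substituting into t ≡ 39 (mod 125) gives 16717s ≡ 81 (mod 125), and since 92⁻¹ ≡ 53 (mod 125), s ≡ 43. Hence t ≡ 5458 + 16717·43 = 724289 (mod 2089625).
From t ≡ 724289 (mod 2089625) write t = 724289 + 2089625s. Substituting into t ≡ 15 (mod 53) gives 2089625s ≡ 24 (mod 53), and since 47⁻¹ ≡ 44 (mod 53), s ≡ 49. Hence t ≡ 724289 + 2089625·49 = 103115914 (mod 110750125).
From t ≡ 103115914 (mod 110750125) write t = 103115914 + 110750125s. Substituting into t ≡ 135 (mod 227) gives 110750125s ≡ 106 (mod 227), and since 3⁻¹ ≡ 76 (mod 227), s ≡ 111. Hence t ≡ 103115914 + 110750125·111 = 12396379789 (mod 25140278375).

12396379789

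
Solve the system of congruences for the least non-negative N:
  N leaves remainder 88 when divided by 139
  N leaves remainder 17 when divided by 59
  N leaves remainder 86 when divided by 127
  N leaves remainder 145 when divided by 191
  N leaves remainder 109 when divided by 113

18289852635

The moduli are pairwise coprime; M = 139·59·127·191·113 = 22479277241.
M/139 = 161721419; 161721419 ≡ 62 (mod 139); 62·74 ≡ 1, so inverse 74.
M/59 = 381004699; 381004699 ≡ 45 (mod 59); 45·21 ≡ 1, so inverse 21.
M/127 = 177002183; 177002183 ≡ 124 (mod 127); 124·42 ≡ 1, so inverse 42.
M/191 = 117692551; 117692551 ≡ 70 (mod 191); 70·161 ≡ 1, so inverse 161.
M/113 = 198931657; 198931657 ≡ 16 (mod 113); 16·106 ≡ 1, so inverse 106.
N ≡ 88·161721419·74 + 17·381004699·21 + 86·177002183·42 + 145·117692551·161 + 109·198931657·106 = 6874469411140.
6874469411140 mod 22479277241 = 18289852635.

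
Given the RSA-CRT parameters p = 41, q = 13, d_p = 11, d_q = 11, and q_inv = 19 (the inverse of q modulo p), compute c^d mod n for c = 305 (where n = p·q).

m₁ = c^(d_p) mod p: c ≡ 18 (mod 41), and 18^11 mod 41 = 18.
m₂ = c^(d_q) mod q: c ≡ 6 (mod 13), and 6^11 mod 13 = 11.
h = q_inv·(m₁ − m₂) mod p = 19·(18 − 11) mod 41 = 10.
m = m₂ + h·q = 11 + 10·13 = 141.

141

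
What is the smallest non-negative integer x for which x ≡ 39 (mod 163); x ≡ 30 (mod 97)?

From x ≡ 39 (mod 163) write x = 39 + 163t. Substituting into x ≡ 30 (mod 97) gives 163t ≡ 88 (mod 97), and since 66⁻¹ ≡ 25 (mod 97), t ≡ 66. Hence x ≡ 39 + 163·66 = 10797 (mod 15811).

10797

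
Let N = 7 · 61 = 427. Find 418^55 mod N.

243

Mod 7: 418 ≡ 5; by Fermat, exponent reduces to 55 mod 6 = 1; 5^1 ≡ 5 (mod 7).
Mod 61: 418 ≡ 52; 52^55 ≡ 60 (mod 61).
Combine by CRT: x ≡ 5 (mod 7), x ≡ 60 (mod 61) ⇒ x ≡ 243 (mod 427).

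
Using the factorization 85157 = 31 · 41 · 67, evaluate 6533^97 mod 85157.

Mod 31: 6533 ≡ 23; by Fermat, exponent reduces to 97 mod 30 = 7; 23^7 ≡ 29 (mod 31).
Mod 41: 6533 ≡ 14; by Fermat, exponent reduces to 97 mod 40 = 17; 14^17 ≡ 14 (mod 41).
Mod 67: 6533 ≡ 34; by Fermat, exponent reduces to 97 mod 66 = 31; 34^31 ≡ 63 (mod 67).
Combine by CRT: x ≡ 29 (mod 31), x ≡ 14 (mod 41), x ≡ 63 (mod 67) ⇒ x ≡ 71887 (mod 85157).

71887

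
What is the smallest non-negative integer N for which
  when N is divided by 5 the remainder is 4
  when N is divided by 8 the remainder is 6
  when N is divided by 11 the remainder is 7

The moduli are pairwise coprime; M = 5·8·11 = 440.
M/5 = 88; 88 ≡ 3 (mod 5); 3·2 ≡ 1, so inverse 2.
M/8 = 55; 55 ≡ 7 (mod 8); 7·7 ≡ 1, so inverse 7.
M/11 = 40; 40 ≡ 7 (mod 11); 7·8 ≡ 1, so inverse 8.
N ≡ 4·88·2 + 6·55·7 + 7·40·8 = 5254.
5254 mod 440 = 414.

414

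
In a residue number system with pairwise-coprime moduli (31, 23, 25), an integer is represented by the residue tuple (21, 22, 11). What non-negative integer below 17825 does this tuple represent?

The moduli are pairwise coprime; N = 31·23·25 = 17825.
N/31 = 575; 575 ≡ 17 (mod 31); 17·11 ≡ 1, so inverse 11.
N/23 = 775; 775 ≡ 16 (mod 23); 16·13 ≡ 1, so inverse 13.
N/25 = 713; 713 ≡ 13 (mod 25); 13·2 ≡ 1, so inverse 2.
x ≡ 21·575·11 + 22·775·13 + 11·713·2 = 370161.
370161 mod 17825 = 13661.

13661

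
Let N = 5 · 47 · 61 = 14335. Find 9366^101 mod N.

Mod 5: 9366 ≡ 1; by Fermat, exponent reduces to 101 mod 4 = 1; 1^1 ≡ 1 (mod 5).
Mod 47: 9366 ≡ 13; by Fermat, exponent reduces to 101 mod 46 = 9; 13^9 ≡ 11 (mod 47).
Mod 61: 9366 ≡ 33; by Fermat, exponent reduces to 101 mod 60 = 41; 33^41 ≡ 33 (mod 61).
Combine by CRT: x ≡ 1 (mod 5), x ≡ 11 (mod 47), x ≡ 33 (mod 61) ⇒ x ≡ 10586 (mod 14335).

10586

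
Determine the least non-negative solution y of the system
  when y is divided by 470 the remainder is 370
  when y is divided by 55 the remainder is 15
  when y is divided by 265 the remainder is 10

202470

gcd(470, 55) = 5 and 5 | (15 − 370), so the pair is consistent; merging gives y ≡ 840 (mod 5170), where 5170 = lcm(470, 55).
gcd(5170, 265) = 5 and 5 | (10 − 840), so the pair is consistent; merging gives y ≡ 202470 (mod 274010), where 274010 = lcm(5170, 265).
The solution is unique modulo lcm(470, 55, 265) = 274010.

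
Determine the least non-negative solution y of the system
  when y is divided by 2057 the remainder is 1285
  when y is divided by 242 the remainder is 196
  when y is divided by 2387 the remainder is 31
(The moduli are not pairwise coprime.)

723292

gcd(2057, 242) = 121 and 121 | (196 − 1285), so the pair is consistent; merging gives y ≡ 3342 (mod 4114), where 4114 = lcm(2057, 242).
gcd(4114, 2387) = 11 and 11 | (31 − 3342), so the pair is consistent; merging gives y ≡ 723292 (mod 892738), where 892738 = lcm(4114, 2387).
The solution is unique modulo lcm(2057, 242, 2387) = 892738.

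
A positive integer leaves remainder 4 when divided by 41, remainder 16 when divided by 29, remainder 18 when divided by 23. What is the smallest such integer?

20258

The moduli are pairwise coprime; M = 41·29·23 = 27347.
M/41 = 667; 667 ≡ 11 (mod 41); 11·15 ≡ 1, so inverse 15.
M/29 = 943; 943 ≡ 15 (mod 29); 15·2 ≡ 1, so inverse 2.
M/23 = 1189; 1189 ≡ 16 (mod 23); 16·13 ≡ 1, so inverse 13.
n ≡ 4·667·15 + 16·943·2 + 18·1189·13 = 348422.
348422 mod 27347 = 20258.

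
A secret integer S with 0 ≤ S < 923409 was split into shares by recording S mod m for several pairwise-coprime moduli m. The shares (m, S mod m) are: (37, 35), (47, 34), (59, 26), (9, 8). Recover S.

The moduli are pairwise coprime; N = 37·47·59·9 = 923409.
N/37 = 24957; 24957 ≡ 19 (mod 37); 19·2 ≡ 1, so inverse 2.
N/47 = 19647; 19647 ≡ 1 (mod 47), inverse 1.
N/59 = 15651; 15651 ≡ 16 (mod 59); 16·48 ≡ 1, so inverse 48.
N/9 = 102601; 102601 ≡ 1 (mod 9), inverse 1.
S ≡ 35·24957·2 + 34·19647·1 + 26·15651·48 + 8·102601·1 = 22768244.
22768244 mod 923409 = 606428.

606428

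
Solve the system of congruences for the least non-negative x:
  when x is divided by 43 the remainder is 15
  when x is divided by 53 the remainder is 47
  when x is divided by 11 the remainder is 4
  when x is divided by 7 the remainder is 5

96507

The moduli are pairwise coprime; N = 43·53·11·7 = 175483.
N/43 = 4081; 4081 ≡ 39 (mod 43); 39·32 ≡ 1, so inverse 32.
N/53 = 3311; 3311 ≡ 25 (mod 53); 25·17 ≡ 1, so inverse 17.
N/11 = 15953; 15953 ≡ 3 (mod 11); 3·4 ≡ 1, so inverse 4.
N/7 = 25069; 25069 ≡ 2 (mod 7); 2·4 ≡ 1, so inverse 4.
x ≡ 15·4081·32 + 47·3311·17 + 4·15953·4 + 5·25069·4 = 5360997.
5360997 mod 175483 = 96507.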